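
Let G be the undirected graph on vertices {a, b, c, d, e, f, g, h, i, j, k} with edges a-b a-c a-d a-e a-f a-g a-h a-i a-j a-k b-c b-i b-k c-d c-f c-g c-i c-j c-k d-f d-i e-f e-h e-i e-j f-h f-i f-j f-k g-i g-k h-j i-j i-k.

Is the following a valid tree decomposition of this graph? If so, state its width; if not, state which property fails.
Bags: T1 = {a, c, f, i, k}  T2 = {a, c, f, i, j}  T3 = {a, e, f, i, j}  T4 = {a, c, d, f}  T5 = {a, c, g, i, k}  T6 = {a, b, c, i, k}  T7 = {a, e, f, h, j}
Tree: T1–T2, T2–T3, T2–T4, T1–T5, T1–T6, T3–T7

No — edge (i,d) lies in no bag.

A tree decomposition must satisfy three properties: every vertex lies in some bag; for every edge, both endpoints lie together in some bag; and for every vertex, the bags containing it form a connected subtree. Here edge (i,d) lies in no bag, so the decomposition is invalid.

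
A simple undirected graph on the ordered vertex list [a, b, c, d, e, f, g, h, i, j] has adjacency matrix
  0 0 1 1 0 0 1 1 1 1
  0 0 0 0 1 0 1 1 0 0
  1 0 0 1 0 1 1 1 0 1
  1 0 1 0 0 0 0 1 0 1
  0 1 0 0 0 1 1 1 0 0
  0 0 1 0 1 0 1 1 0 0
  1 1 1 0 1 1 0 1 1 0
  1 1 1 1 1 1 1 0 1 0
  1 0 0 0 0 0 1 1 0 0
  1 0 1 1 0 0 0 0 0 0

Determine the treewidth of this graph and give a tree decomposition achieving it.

The largest bag has 4 vertices, giving width 3; this decomposition certifies tw(G) ≤ 3. Conversely, {a, c, d, j} is a clique of size 4, and the vertices of any clique must share a bag in every tree decomposition; so some bag has ≥ 4 vertices and tw(G) ≥ 3. Hence tw(G) = 3 exactly.

Treewidth 3.
One optimal decomposition is:
Bags: B1 = {e, f, g, h}  B2 = {c, f, g, h}  B3 = {a, c, g, h}  B4 = {b, e, g, h}  B5 = {a, g, h, i}  B6 = {a, c, d, h}  B7 = {a, c, d, j}
Tree: B1–B2, B2–B3, B1–B4, B3–B5, B3–B6, B6–B7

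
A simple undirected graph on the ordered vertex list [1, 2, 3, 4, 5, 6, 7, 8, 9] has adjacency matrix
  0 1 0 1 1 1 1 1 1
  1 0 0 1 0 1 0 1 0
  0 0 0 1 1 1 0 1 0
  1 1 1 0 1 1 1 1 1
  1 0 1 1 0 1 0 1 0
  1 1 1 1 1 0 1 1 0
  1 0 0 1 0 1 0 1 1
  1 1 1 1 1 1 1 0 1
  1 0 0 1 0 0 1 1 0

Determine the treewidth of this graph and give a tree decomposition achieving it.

Treewidth 4.
Bags: B1 = {1, 4, 6, 7, 8}  B2 = {1, 4, 5, 6, 8}  B3 = {3, 4, 5, 6, 8}  B4 = {1, 4, 7, 8, 9}  B5 = {1, 2, 4, 6, 8}
Tree: B1–B2, B2–B3, B1–B4, B1–B5

The largest bag has 5 vertices, giving width 4; this decomposition certifies tw(G) ≤ 4. On the other hand G contains the 5-clique {1, 4, 7, 8, 9}. A clique must lie in a single bag of any decomposition, so no decomposition can have width below 4. The upper and lower bounds meet at 4, so that is the treewidth.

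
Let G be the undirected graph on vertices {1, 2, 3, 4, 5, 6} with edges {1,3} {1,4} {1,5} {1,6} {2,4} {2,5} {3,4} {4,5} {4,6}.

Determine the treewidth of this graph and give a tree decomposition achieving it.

Each bag holds 3 vertices, so the decomposition has width 2, which upper-bounds the treewidth. For the lower bound, the 3 vertices {1, 3, 4} are pairwise adjacent, and any tree decomposition puts a clique entirely inside one bag — forcing width ≥ 2. Combining the bounds, tw(G) = 2.

Treewidth 2.
One such decomposition:
Bags: B1 = {1, 4, 5}  B2 = {1, 4, 6}  B3 = {1, 3, 4}  B4 = {2, 4, 5}
Tree: B1–B2, B2–B3, B1–B4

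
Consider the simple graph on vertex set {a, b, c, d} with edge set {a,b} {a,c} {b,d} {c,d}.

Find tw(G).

2

A width-2 tree decomposition is:
Bags: B1 = {b, c, d}  B2 = {a, b, c}
Tree: B1–B2
The largest bag has 3 vertices, giving width 2; this decomposition certifies tw(G) ≤ 2. For the lower bound, G contains the cycle c–d–b–a–c, so G is not a forest; only forests have treewidth ≤ 1, hence tw(G) ≥ 2. Therefore the treewidth is 2.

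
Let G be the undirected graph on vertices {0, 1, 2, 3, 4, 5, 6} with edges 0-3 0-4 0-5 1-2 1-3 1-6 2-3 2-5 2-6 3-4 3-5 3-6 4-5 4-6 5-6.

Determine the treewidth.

3

A width-3 tree decomposition is:
Bags: B1 = {3, 4, 5, 6}  B2 = {0, 3, 4, 5}  B3 = {2, 3, 5, 6}  B4 = {1, 2, 3, 6}
Tree: B1–B2, B1–B3, B3–B4
The largest bag has 4 vertices, giving width 3; this decomposition certifies tw(G) ≤ 3. For the lower bound, the 4 vertices {1, 2, 3, 6} are pairwise adjacent, and any tree decomposition puts a clique entirely inside one bag — forcing width ≥ 3. Therefore the treewidth is 3.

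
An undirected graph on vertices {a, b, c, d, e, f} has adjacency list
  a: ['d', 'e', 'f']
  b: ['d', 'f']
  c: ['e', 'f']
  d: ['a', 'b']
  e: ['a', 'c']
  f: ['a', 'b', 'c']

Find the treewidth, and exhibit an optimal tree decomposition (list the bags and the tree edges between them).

Every bag has size at most 3, so the width is 3 − 1 = 2 and tw(G) ≤ 2. For the lower bound, G contains the cycle b–d–a–f–b, so G is not a forest; only forests have treewidth ≤ 1, hence tw(G) ≥ 2. Therefore the treewidth is 2.

Treewidth 2.
One such decomposition:
Bags: B1 = {b, d, f}  B2 = {a, d, f}  B3 = {a, c, f}  B4 = {a, c, e}
Tree: B1–B2, B2–B3, B3–B4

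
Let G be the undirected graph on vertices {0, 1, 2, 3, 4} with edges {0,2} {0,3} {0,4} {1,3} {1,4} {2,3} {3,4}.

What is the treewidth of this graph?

A width-2 tree decomposition is:
Bags: B1 = {1, 3, 4}  B2 = {0, 3, 4}  B3 = {0, 2, 3}
Tree: B1–B2, B2–B3
The largest bag has 3 vertices, giving width 2; this decomposition certifies tw(G) ≤ 2. On the other hand G contains the 3-clique {0, 2, 3}. A clique must lie in a single bag of any decomposition, so no decomposition can have width below 2. Combining the bounds, tw(G) = 2.

2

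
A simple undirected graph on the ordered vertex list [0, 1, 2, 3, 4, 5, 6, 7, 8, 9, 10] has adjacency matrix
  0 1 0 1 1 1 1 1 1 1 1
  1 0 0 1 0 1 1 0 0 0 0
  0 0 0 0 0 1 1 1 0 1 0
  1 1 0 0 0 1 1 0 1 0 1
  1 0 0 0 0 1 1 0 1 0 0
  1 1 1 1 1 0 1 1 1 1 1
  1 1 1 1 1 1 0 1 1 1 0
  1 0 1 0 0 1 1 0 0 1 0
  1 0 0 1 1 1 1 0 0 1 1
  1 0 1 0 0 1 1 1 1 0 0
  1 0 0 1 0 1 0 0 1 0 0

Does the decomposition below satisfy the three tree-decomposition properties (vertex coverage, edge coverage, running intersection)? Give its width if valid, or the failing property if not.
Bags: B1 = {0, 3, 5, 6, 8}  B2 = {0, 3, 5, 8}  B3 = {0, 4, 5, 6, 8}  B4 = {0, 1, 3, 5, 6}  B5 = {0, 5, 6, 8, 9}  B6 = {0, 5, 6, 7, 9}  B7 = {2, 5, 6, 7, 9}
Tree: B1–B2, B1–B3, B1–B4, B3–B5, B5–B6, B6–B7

No — vertex 10 appears in no bag.

A tree decomposition must satisfy three properties: every vertex lies in some bag; for every edge, both endpoints lie together in some bag; and for every vertex, the bags containing it form a connected subtree. Here vertex 10 appears in no bag, so the decomposition is invalid.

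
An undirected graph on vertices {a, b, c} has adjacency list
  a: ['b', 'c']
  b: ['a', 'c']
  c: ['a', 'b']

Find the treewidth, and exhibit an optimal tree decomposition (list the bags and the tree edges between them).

Treewidth 2.
One such decomposition:
Bags: B1 = {a, b, c}
Tree: (single bag)

With just one bag of size 3, the width is 3 − 1 = 2, so tw(G) ≤ 2. For the lower bound, the 3 vertices {a, b, c} are pairwise adjacent, and any tree decomposition puts a clique entirely inside one bag — forcing width ≥ 2. Hence tw(G) = 2 exactly.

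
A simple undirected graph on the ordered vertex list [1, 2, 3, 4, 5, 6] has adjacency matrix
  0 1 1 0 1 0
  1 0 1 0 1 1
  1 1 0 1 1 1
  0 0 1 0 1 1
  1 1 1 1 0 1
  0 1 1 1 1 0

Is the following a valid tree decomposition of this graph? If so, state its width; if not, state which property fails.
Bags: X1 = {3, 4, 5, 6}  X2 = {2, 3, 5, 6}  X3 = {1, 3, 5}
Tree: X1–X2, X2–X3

A tree decomposition must satisfy three properties: every vertex lies in some bag; for every edge, both endpoints lie together in some bag; and for every vertex, the bags containing it form a connected subtree. Here edge (2,1) lies in no bag, so the decomposition is invalid.

No — edge (2,1) lies in no bag.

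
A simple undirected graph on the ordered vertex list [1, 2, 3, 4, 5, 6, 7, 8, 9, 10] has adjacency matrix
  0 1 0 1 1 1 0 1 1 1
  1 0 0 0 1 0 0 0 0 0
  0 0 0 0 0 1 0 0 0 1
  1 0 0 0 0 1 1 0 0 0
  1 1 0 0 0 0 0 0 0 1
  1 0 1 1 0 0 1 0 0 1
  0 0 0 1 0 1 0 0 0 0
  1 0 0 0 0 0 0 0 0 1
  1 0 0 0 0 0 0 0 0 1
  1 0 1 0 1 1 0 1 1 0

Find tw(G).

A width-2 tree decomposition is:
Bags: B1 = {1, 6, 10}  B2 = {1, 5, 10}  B3 = {3, 6, 10}  B4 = {1, 4, 6}  B5 = {1, 8, 10}  B6 = {1, 2, 5}  B7 = {1, 9, 10}  B8 = {4, 6, 7}
Tree: B1–B2, B1–B3, B1–B4, B2–B5, B2–B6, B2–B7, B4–B8
Every bag has size at most 3, so the width is 3 − 1 = 2 and tw(G) ≤ 2. For the lower bound, the 3 vertices {1, 2, 5} are pairwise adjacent, and any tree decomposition puts a clique entirely inside one bag — forcing width ≥ 2. Hence tw(G) = 2 exactly.

2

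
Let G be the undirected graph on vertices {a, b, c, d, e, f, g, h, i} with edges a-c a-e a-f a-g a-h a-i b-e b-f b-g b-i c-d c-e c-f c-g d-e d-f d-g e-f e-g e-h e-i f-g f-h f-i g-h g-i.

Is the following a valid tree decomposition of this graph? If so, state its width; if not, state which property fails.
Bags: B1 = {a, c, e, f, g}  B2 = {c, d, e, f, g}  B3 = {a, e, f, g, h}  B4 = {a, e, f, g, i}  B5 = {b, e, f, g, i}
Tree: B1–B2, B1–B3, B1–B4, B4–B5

Vertex coverage: the bags together contain {a, b, c, d, e, f, g, h, i}, the full vertex set. Edge coverage: each edge of G has both endpoints in at least one bag. Running intersection: for every vertex, the bags containing it form a connected subtree. All three properties hold, so this is a valid tree decomposition of width max|bag| − 1 = 4, and hence tw(G) ≤ 4.

Yes; width 4.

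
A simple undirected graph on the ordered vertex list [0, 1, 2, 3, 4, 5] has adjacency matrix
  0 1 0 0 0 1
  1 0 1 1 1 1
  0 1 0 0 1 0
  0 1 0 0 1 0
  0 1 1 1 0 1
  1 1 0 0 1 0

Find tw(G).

2

A width-2 tree decomposition is:
Bags: B1 = {1, 4, 5}  B2 = {1, 3, 4}  B3 = {1, 2, 4}  B4 = {0, 1, 5}
Tree: B1–B2, B2–B3, B1–B4
Every bag has size at most 3, so the width is 3 − 1 = 2 and tw(G) ≤ 2. For the lower bound, the 3 vertices {0, 1, 5} are pairwise adjacent, and any tree decomposition puts a clique entirely inside one bag — forcing width ≥ 2. Combining the bounds, tw(G) = 2.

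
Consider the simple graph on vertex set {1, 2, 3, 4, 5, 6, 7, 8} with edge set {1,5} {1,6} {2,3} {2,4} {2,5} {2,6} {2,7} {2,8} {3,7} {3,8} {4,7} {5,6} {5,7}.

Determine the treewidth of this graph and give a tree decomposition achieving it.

Treewidth 2.
One optimal decomposition is:
Bags: B1 = {2, 5, 7}  B2 = {2, 5, 6}  B3 = {2, 3, 7}  B4 = {1, 5, 6}  B5 = {2, 4, 7}  B6 = {2, 3, 8}
Tree: B1–B2, B1–B3, B2–B4, B1–B5, B3–B6

The largest bag has 3 vertices, giving width 2; this decomposition certifies tw(G) ≤ 2. On the other hand G contains the 3-clique {1, 5, 6}. A clique must lie in a single bag of any decomposition, so no decomposition can have width below 2. Hence tw(G) = 2 exactly.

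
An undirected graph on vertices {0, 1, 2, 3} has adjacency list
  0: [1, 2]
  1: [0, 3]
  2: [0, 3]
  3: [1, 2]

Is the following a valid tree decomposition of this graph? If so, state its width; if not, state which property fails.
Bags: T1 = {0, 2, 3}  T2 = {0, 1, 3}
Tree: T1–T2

Every vertex of G appears in some bag (union = {0, 1, 2, 3}); every edge is covered by a bag; and for each vertex v the set of bags containing v is connected in the bag tree. The decomposition is therefore valid. The largest bag has 3 vertices, so the width is 2.

Yes; width 2.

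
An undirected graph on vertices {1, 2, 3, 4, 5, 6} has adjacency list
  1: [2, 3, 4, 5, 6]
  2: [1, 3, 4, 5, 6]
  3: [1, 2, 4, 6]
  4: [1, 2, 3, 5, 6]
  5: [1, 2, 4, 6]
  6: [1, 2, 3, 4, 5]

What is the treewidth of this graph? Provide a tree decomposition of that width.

Each bag holds 5 vertices, so the decomposition has width 4, which upper-bounds the treewidth. For the lower bound, the 5 vertices {1, 2, 3, 4, 6} are pairwise adjacent, and any tree decomposition puts a clique entirely inside one bag — forcing width ≥ 4. Hence tw(G) = 4 exactly.

Treewidth 4.
One such decomposition:
Bags: B1 = {1, 2, 4, 5, 6}  B2 = {1, 2, 3, 4, 6}
Tree: B1–B2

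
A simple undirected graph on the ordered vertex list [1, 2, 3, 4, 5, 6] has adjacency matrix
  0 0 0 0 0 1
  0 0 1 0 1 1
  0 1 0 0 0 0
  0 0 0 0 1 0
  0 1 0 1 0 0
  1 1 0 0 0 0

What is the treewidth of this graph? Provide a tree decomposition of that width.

Treewidth 1.
Bags: B1 = {2, 5}  B2 = {2, 6}  B3 = {1, 6}  B4 = {2, 3}  B5 = {4, 5}
Tree: B1–B2, B2–B3, B2–B4, B1–B5

Every bag has size at most 2, so the width is 2 − 1 = 1 and tw(G) ≤ 1. Since G has at least one edge (e.g. 5–2), it is not an edgeless graph, so tw(G) ≥ 1. The upper and lower bounds meet at 1, so that is the treewidth.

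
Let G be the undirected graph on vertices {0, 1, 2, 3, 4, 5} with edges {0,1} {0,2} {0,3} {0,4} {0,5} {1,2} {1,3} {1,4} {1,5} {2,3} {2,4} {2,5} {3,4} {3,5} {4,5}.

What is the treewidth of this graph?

A width-5 tree decomposition is:
Bags: B1 = {0, 1, 2, 3, 4, 5}
Tree: (single bag)
A single bag containing all 6 vertices is trivially a valid decomposition of width 5. On the other hand G contains the 6-clique {0, 1, 2, 3, 4, 5}. A clique must lie in a single bag of any decomposition, so no decomposition can have width below 5. Combining the bounds, tw(G) = 5.

5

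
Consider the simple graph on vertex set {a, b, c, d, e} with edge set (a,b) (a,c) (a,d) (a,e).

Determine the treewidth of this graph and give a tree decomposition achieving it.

Each bag holds 2 vertices, so the decomposition has width 1, which upper-bounds the treewidth. G has an edge, so its treewidth is at least 1. Therefore the treewidth is 1.

Treewidth 1.
One optimal decomposition is:
Bags: B1 = {a, c}  B2 = {a, e}  B3 = {a, d}  B4 = {a, b}
Tree: B1–B2, B1–B3, B2–B4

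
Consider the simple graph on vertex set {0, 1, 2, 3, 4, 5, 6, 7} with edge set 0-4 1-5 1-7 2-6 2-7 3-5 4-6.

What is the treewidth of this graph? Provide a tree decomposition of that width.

Every bag has size at most 2, so the width is 2 − 1 = 1 and tw(G) ≤ 1. Since G has at least one edge (e.g. 0–4), it is not an edgeless graph, so tw(G) ≥ 1. Hence tw(G) = 1 exactly.

Treewidth 1.
One such decomposition:
Bags: B1 = {0, 4}  B2 = {4, 6}  B3 = {2, 6}  B4 = {2, 7}  B5 = {1, 7}  B6 = {1, 5}  B7 = {3, 5}
Tree: B1–B2, B2–B3, B3–B4, B4–B5, B5–B6, B6–B7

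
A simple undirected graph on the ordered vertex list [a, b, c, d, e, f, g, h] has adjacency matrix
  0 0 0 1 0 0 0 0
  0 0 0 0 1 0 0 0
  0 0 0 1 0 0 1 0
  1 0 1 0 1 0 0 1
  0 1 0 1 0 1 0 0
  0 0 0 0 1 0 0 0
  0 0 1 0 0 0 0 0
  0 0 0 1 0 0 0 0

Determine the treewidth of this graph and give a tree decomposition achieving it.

The largest bag has 2 vertices, giving width 1; this decomposition certifies tw(G) ≤ 1. G has an edge, so its treewidth is at least 1. The upper and lower bounds meet at 1, so that is the treewidth.

Treewidth 1.
One optimal decomposition is:
Bags: B1 = {d, h}  B2 = {c, d}  B3 = {c, g}  B4 = {a, d}  B5 = {d, e}  B6 = {e, f}  B7 = {b, e}
Tree: B1–B2, B2–B3, B1–B4, B4–B5, B5–B6, B6–B7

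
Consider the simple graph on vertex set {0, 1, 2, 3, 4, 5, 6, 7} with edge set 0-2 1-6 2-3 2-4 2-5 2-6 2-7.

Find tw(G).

A width-1 tree decomposition is:
Bags: B1 = {2, 7}  B2 = {2, 4}  B3 = {2, 3}  B4 = {0, 2}  B5 = {2, 5}  B6 = {2, 6}  B7 = {1, 6}
Tree: B1–B2, B1–B3, B2–B4, B3–B5, B3–B6, B6–B7
The largest bag has 2 vertices, giving width 1; this decomposition certifies tw(G) ≤ 1. Since G has at least one edge (e.g. 7–2), it is not an edgeless graph, so tw(G) ≥ 1. The upper and lower bounds meet at 1, so that is the treewidth.

1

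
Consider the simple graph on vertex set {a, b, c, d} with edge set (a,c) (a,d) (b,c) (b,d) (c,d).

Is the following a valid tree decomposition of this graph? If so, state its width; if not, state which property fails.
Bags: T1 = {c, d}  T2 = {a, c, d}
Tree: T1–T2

A tree decomposition must satisfy three properties: every vertex lies in some bag; for every edge, both endpoints lie together in some bag; and for every vertex, the bags containing it form a connected subtree. Here vertex b appears in no bag, so the decomposition is invalid.

No — vertex b appears in no bag.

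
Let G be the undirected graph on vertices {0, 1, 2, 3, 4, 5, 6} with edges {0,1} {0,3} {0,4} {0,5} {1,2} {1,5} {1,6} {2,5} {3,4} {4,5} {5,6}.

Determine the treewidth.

2

A width-2 tree decomposition is:
Bags: B1 = {0, 4, 5}  B2 = {0, 1, 5}  B3 = {0, 3, 4}  B4 = {1, 5, 6}  B5 = {1, 2, 5}
Tree: B1–B2, B1–B3, B2–B4, B4–B5
The largest bag has 3 vertices, giving width 2; this decomposition certifies tw(G) ≤ 2. On the other hand G contains the 3-clique {0, 3, 4}. A clique must lie in a single bag of any decomposition, so no decomposition can have width below 2. Hence tw(G) = 2 exactly.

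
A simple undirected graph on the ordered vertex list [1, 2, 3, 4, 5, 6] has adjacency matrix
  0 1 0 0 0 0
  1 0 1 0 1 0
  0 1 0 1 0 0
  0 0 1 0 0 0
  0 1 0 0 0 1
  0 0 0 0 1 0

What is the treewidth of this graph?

1

A width-1 tree decomposition is:
Bags: B1 = {3, 4}  B2 = {2, 3}  B3 = {2, 5}  B4 = {1, 2}  B5 = {5, 6}
Tree: B1–B2, B2–B3, B2–B4, B3–B5
Every bag has size at most 2, so the width is 2 − 1 = 1 and tw(G) ≤ 1. Any graph with an edge has treewidth ≥ 1, and G has the edge 4–3. The upper and lower bounds meet at 1, so that is the treewidth.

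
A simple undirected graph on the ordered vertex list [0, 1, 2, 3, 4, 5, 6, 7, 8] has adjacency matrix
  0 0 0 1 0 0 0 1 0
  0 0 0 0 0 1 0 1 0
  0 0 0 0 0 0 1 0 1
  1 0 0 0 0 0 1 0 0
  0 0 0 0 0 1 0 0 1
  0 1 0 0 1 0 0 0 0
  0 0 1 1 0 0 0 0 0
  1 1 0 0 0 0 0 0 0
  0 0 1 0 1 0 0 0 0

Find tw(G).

2

A width-2 tree decomposition is:
Bags: B1 = {0, 1, 7}  B2 = {0, 1, 3}  B3 = {1, 3, 6}  B4 = {1, 2, 6}  B5 = {1, 2, 8}  B6 = {1, 4, 8}  B7 = {1, 4, 5}
Tree: B1–B2, B2–B3, B3–B4, B4–B5, B5–B6, B6–B7
The largest bag has 3 vertices, giving width 2; this decomposition certifies tw(G) ≤ 2. For the lower bound, G contains the cycle 1–7–0–3–6–2–8–4–5–1, so G is not a forest; only forests have treewidth ≤ 1, hence tw(G) ≥ 2. Hence tw(G) = 2 exactly.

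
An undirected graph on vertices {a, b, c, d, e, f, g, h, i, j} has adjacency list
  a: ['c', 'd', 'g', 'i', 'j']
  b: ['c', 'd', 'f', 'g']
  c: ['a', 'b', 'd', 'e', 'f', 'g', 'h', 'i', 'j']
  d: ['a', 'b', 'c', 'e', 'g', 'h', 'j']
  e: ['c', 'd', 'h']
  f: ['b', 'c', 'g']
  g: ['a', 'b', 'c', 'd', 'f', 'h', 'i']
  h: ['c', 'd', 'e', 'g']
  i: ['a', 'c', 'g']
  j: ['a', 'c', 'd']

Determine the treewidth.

A width-3 tree decomposition is:
Bags: B1 = {b, c, f, g}  B2 = {b, c, d, g}  B3 = {a, c, d, g}  B4 = {c, d, g, h}  B5 = {c, d, e, h}  B6 = {a, c, g, i}  B7 = {a, c, d, j}
Tree: B1–B2, B2–B3, B3–B4, B4–B5, B3–B6, B3–B7
Each bag holds 4 vertices, so the decomposition has width 3, which upper-bounds the treewidth. For the lower bound, the 4 vertices {c, d, g, h} are pairwise adjacent, and any tree decomposition puts a clique entirely inside one bag — forcing width ≥ 3. The upper and lower bounds meet at 3, so that is the treewidth.

3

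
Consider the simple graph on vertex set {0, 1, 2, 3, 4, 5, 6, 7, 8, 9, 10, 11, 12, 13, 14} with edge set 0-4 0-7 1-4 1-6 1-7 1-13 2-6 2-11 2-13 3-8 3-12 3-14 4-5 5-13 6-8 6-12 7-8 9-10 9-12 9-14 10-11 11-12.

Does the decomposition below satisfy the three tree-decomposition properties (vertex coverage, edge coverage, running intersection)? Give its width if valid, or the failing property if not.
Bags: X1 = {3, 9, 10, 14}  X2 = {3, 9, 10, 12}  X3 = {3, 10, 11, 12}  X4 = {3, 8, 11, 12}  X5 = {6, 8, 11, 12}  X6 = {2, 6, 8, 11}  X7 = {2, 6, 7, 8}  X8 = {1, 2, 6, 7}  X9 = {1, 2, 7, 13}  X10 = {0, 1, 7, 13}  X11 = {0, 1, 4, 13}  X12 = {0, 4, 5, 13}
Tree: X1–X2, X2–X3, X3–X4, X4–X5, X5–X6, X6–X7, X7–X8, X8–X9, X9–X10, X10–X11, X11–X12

Vertex coverage: the bags together contain {0, 1, 2, 3, 4, 5, 6, 7, 8, 9, 10, 11, 12, 13, 14}, the full vertex set. Edge coverage: each edge of G has both endpoints in at least one bag. Running intersection: for every vertex, the bags containing it form a connected subtree. All three properties hold, so this is a valid tree decomposition of width max|bag| − 1 = 3, and hence tw(G) ≤ 3.

Yes; width 3.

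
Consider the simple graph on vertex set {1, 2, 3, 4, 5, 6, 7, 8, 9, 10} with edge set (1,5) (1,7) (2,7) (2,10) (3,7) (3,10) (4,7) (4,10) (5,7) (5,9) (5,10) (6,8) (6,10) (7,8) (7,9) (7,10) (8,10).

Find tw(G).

A width-2 tree decomposition is:
Bags: B1 = {5, 7, 10}  B2 = {4, 7, 10}  B3 = {2, 7, 10}  B4 = {5, 7, 9}  B5 = {7, 8, 10}  B6 = {3, 7, 10}  B7 = {1, 5, 7}  B8 = {6, 8, 10}
Tree: B1–B2, B1–B3, B1–B4, B1–B5, B1–B6, B4–B7, B5–B8
Every bag has size at most 3, so the width is 3 − 1 = 2 and tw(G) ≤ 2. For the lower bound, the 3 vertices {6, 8, 10} are pairwise adjacent, and any tree decomposition puts a clique entirely inside one bag — forcing width ≥ 2. Hence tw(G) = 2 exactly.

2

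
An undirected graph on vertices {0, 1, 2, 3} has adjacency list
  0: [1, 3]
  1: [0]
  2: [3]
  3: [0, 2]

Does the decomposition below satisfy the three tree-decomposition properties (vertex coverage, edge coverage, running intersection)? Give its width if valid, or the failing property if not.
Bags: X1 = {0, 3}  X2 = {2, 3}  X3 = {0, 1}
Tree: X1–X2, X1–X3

Yes; width 1.

Vertex coverage: the bags together contain {0, 1, 2, 3}, the full vertex set. Edge coverage: each edge of G has both endpoints in at least one bag. Running intersection: for every vertex, the bags containing it form a connected subtree. All three properties hold, so this is a valid tree decomposition of width max|bag| − 1 = 1, and hence tw(G) ≤ 1.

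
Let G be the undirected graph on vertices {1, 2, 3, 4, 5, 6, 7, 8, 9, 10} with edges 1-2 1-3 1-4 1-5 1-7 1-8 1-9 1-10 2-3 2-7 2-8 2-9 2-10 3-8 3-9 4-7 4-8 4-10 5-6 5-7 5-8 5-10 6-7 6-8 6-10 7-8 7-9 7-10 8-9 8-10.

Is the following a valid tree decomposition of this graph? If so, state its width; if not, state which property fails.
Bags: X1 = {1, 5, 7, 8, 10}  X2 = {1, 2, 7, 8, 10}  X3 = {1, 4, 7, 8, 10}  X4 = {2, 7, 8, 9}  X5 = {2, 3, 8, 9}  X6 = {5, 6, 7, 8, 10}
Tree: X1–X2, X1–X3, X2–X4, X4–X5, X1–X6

A tree decomposition must satisfy three properties: every vertex lies in some bag; for every edge, both endpoints lie together in some bag; and for every vertex, the bags containing it form a connected subtree. Here edge (1,9) lies in no bag, so the decomposition is invalid.

No — edge (1,9) lies in no bag.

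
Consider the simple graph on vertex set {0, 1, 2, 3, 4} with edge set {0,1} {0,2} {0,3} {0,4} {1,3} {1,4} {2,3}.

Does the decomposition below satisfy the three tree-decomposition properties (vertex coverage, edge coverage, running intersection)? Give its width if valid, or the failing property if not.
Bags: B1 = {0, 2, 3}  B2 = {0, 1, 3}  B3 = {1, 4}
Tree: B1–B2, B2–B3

A tree decomposition must satisfy three properties: every vertex lies in some bag; for every edge, both endpoints lie together in some bag; and for every vertex, the bags containing it form a connected subtree. Here edge (0,4) lies in no bag, so the decomposition is invalid.

No — edge (0,4) lies in no bag.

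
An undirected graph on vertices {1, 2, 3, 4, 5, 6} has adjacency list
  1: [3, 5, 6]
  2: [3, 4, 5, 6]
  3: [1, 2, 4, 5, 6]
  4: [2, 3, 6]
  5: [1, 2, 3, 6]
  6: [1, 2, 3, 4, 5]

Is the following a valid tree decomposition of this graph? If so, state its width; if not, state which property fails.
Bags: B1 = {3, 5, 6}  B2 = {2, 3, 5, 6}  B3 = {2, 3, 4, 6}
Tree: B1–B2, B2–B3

A tree decomposition must satisfy three properties: every vertex lies in some bag; for every edge, both endpoints lie together in some bag; and for every vertex, the bags containing it form a connected subtree. Here vertex 1 appears in no bag, so the decomposition is invalid.

No — vertex 1 appears in no bag.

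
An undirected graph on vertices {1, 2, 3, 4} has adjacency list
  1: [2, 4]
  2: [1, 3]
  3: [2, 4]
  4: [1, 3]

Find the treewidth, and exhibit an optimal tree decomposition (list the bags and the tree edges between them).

The largest bag has 3 vertices, giving width 2; this decomposition certifies tw(G) ≤ 2. The edges 3–4–1–2–3 form a cycle, so G is not a tree and its treewidth is at least 2. Therefore the treewidth is 2.

Treewidth 2.
One optimal decomposition is:
Bags: B1 = {1, 3, 4}  B2 = {1, 2, 3}
Tree: B1–B2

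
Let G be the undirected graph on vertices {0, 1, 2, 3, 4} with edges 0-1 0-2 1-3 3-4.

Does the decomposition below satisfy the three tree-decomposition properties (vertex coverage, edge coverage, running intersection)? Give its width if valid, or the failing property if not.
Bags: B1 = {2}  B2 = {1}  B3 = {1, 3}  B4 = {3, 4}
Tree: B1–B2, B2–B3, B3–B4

A tree decomposition must satisfy three properties: every vertex lies in some bag; for every edge, both endpoints lie together in some bag; and for every vertex, the bags containing it form a connected subtree. Here vertex 0 appears in no bag, so the decomposition is invalid.

No — vertex 0 appears in no bag.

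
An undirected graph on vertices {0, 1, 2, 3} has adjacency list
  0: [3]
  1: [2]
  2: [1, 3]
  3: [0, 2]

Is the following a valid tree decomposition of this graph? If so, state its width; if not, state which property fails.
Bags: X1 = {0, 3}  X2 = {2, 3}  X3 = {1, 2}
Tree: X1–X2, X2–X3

Vertex coverage: the bags together contain {0, 1, 2, 3}, the full vertex set. Edge coverage: each edge of G has both endpoints in at least one bag. Running intersection: for every vertex, the bags containing it form a connected subtree. All three properties hold, so this is a valid tree decomposition of width max|bag| − 1 = 1, and hence tw(G) ≤ 1.

Yes; width 1.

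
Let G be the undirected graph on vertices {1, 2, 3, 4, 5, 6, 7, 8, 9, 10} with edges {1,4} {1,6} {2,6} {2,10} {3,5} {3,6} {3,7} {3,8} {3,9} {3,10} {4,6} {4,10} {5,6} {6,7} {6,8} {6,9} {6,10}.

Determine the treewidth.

A width-2 tree decomposition is:
Bags: B1 = {3, 6, 9}  B2 = {3, 6, 10}  B3 = {3, 6, 8}  B4 = {2, 6, 10}  B5 = {4, 6, 10}  B6 = {3, 6, 7}  B7 = {1, 4, 6}  B8 = {3, 5, 6}
Tree: B1–B2, B2–B3, B2–B4, B2–B5, B3–B6, B5–B7, B2–B8
Every bag has size at most 3, so the width is 3 − 1 = 2 and tw(G) ≤ 2. On the other hand G contains the 3-clique {1, 4, 6}. A clique must lie in a single bag of any decomposition, so no decomposition can have width below 2. Combining the bounds, tw(G) = 2.

2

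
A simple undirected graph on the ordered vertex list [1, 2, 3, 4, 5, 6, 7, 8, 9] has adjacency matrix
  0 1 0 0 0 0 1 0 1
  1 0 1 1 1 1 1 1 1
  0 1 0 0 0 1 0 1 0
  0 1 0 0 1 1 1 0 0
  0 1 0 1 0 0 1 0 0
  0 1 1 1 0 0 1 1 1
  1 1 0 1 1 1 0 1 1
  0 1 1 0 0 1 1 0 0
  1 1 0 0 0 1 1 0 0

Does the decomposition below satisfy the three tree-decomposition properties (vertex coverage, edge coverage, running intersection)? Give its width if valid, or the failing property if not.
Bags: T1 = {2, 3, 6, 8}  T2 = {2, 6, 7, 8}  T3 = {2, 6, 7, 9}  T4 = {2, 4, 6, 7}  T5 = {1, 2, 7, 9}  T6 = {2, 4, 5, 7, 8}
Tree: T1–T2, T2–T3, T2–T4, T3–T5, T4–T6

A tree decomposition must satisfy three properties: every vertex lies in some bag; for every edge, both endpoints lie together in some bag; and for every vertex, the bags containing it form a connected subtree. Here bags containing vertex 8 are not connected in the tree, so the decomposition is invalid.

No — bags containing vertex 8 are not connected in the tree.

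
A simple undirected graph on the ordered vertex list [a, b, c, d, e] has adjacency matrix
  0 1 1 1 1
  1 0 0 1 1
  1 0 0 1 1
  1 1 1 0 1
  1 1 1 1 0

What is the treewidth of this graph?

3

A width-3 tree decomposition is:
Bags: B1 = {a, b, d, e}  B2 = {a, c, d, e}
Tree: B1–B2
Each bag holds 4 vertices, so the decomposition has width 3, which upper-bounds the treewidth. On the other hand G contains the 4-clique {a, c, d, e}. A clique must lie in a single bag of any decomposition, so no decomposition can have width below 3. The upper and lower bounds meet at 3, so that is the treewidth.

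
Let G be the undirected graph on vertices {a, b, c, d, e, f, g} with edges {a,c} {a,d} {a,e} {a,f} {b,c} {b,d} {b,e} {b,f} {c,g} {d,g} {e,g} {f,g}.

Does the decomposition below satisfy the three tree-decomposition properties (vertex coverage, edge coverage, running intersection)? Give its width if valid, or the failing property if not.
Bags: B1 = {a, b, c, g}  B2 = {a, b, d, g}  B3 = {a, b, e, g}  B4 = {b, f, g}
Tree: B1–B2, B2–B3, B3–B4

No — edge (a,f) lies in no bag.

A tree decomposition must satisfy three properties: every vertex lies in some bag; for every edge, both endpoints lie together in some bag; and for every vertex, the bags containing it form a connected subtree. Here edge (a,f) lies in no bag, so the decomposition is invalid.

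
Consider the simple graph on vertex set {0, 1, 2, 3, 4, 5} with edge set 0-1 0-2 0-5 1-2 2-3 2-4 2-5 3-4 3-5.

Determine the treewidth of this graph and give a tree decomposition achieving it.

The largest bag has 3 vertices, giving width 2; this decomposition certifies tw(G) ≤ 2. Conversely, {0, 1, 2} is a clique of size 3, and the vertices of any clique must share a bag in every tree decomposition; so some bag has ≥ 3 vertices and tw(G) ≥ 2. The upper and lower bounds meet at 2, so that is the treewidth.

Treewidth 2.
Bags: B1 = {2, 3, 5}  B2 = {0, 2, 5}  B3 = {2, 3, 4}  B4 = {0, 1, 2}
Tree: B1–B2, B1–B3, B2–B4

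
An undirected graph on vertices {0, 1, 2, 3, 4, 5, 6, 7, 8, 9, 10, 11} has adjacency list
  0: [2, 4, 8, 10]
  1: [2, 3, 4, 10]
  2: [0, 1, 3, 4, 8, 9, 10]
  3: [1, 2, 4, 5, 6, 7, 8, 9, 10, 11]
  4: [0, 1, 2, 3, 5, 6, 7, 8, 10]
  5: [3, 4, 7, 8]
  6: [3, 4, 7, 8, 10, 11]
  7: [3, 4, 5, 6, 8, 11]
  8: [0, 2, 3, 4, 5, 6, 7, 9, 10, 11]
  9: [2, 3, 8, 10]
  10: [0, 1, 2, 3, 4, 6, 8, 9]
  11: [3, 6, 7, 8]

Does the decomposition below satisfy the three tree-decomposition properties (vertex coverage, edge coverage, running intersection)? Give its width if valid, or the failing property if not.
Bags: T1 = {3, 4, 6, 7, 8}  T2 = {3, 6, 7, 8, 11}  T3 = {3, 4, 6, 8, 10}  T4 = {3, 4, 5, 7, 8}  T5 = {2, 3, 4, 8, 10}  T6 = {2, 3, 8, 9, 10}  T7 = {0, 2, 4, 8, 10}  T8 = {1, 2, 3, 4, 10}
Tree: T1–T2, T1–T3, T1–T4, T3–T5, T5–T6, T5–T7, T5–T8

Every vertex of G appears in some bag (union = {0, 1, 2, 3, 4, 5, 6, 7, 8, 9, 10, 11}); every edge is covered by a bag; and for each vertex v the set of bags containing v is connected in the bag tree. The decomposition is therefore valid. The largest bag has 5 vertices, so the width is 4.

Yes; width 4.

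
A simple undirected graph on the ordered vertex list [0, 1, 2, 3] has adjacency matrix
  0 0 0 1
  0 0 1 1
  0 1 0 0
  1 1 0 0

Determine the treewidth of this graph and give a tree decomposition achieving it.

Treewidth 1.
Bags: B1 = {1, 3}  B2 = {0, 3}  B3 = {1, 2}
Tree: B1–B2, B1–B3

Every bag has size at most 2, so the width is 2 − 1 = 1 and tw(G) ≤ 1. Any graph with an edge has treewidth ≥ 1, and G has the edge 3–1. Hence tw(G) = 1 exactly.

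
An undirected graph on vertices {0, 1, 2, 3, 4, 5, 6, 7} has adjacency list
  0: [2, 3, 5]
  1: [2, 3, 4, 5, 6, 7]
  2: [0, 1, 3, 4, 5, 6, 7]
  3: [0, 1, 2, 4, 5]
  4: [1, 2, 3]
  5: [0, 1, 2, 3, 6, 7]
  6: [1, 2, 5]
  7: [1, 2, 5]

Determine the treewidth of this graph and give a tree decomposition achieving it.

The largest bag has 4 vertices, giving width 3; this decomposition certifies tw(G) ≤ 3. Conversely, {0, 2, 3, 5} is a clique of size 4, and the vertices of any clique must share a bag in every tree decomposition; so some bag has ≥ 4 vertices and tw(G) ≥ 3. Therefore the treewidth is 3.

Treewidth 3.
One such decomposition:
Bags: B1 = {1, 2, 5, 6}  B2 = {1, 2, 3, 5}  B3 = {0, 2, 3, 5}  B4 = {1, 2, 5, 7}  B5 = {1, 2, 3, 4}
Tree: B1–B2, B2–B3, B1–B4, B2–B5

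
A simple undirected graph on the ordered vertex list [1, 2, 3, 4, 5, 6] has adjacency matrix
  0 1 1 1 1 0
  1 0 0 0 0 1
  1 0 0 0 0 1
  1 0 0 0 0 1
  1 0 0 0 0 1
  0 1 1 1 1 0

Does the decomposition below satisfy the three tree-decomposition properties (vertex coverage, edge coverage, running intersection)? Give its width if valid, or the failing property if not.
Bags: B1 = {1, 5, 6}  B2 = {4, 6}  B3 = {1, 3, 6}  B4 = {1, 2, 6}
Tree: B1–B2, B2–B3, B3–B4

A tree decomposition must satisfy three properties: every vertex lies in some bag; for every edge, both endpoints lie together in some bag; and for every vertex, the bags containing it form a connected subtree. Here edge (1,4) lies in no bag, so the decomposition is invalid.

No — edge (1,4) lies in no bag.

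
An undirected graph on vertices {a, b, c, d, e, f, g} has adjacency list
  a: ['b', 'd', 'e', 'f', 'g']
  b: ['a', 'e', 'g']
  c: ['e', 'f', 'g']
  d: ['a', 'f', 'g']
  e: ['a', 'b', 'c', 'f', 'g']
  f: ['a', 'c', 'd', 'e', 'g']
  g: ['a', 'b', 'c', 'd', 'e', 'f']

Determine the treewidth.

3

A width-3 tree decomposition is:
Bags: B1 = {a, e, f, g}  B2 = {c, e, f, g}  B3 = {a, d, f, g}  B4 = {a, b, e, g}
Tree: B1–B2, B1–B3, B1–B4
The largest bag has 4 vertices, giving width 3; this decomposition certifies tw(G) ≤ 3. For the lower bound, the 4 vertices {a, d, f, g} are pairwise adjacent, and any tree decomposition puts a clique entirely inside one bag — forcing width ≥ 3. Combining the bounds, tw(G) = 3.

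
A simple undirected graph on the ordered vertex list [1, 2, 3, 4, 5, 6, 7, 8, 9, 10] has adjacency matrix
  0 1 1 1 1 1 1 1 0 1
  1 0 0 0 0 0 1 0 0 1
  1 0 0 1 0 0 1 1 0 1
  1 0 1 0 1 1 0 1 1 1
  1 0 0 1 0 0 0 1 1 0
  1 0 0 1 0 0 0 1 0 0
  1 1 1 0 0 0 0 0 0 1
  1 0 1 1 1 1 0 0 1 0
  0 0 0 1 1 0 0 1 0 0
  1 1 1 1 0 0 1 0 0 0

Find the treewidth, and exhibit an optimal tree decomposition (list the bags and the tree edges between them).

Treewidth 3.
One optimal decomposition is:
Bags: B1 = {1, 4, 5, 8}  B2 = {4, 5, 8, 9}  B3 = {1, 4, 6, 8}  B4 = {1, 3, 4, 8}  B5 = {1, 3, 4, 10}  B6 = {1, 3, 7, 10}  B7 = {1, 2, 7, 10}
Tree: B1–B2, B1–B3, B3–B4, B4–B5, B5–B6, B6–B7

Every bag has size at most 4, so the width is 4 − 1 = 3 and tw(G) ≤ 3. Conversely, {1, 2, 7, 10} is a clique of size 4, and the vertices of any clique must share a bag in every tree decomposition; so some bag has ≥ 4 vertices and tw(G) ≥ 3. Hence tw(G) = 3 exactly.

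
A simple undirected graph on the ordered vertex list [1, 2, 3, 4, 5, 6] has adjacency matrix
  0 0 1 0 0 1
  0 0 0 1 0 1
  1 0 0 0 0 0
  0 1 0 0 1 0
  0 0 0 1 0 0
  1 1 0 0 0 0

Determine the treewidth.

1

A width-1 tree decomposition is:
Bags: B1 = {4, 5}  B2 = {2, 4}  B3 = {2, 6}  B4 = {1, 6}  B5 = {1, 3}
Tree: B1–B2, B2–B3, B3–B4, B4–B5
Every bag has size at most 2, so the width is 2 − 1 = 1 and tw(G) ≤ 1. Since G has at least one edge (e.g. 5–4), it is not an edgeless graph, so tw(G) ≥ 1. The upper and lower bounds meet at 1, so that is the treewidth.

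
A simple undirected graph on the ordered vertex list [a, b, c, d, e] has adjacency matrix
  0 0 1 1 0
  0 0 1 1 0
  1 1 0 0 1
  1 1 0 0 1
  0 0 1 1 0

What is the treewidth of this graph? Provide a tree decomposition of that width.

Each bag holds 3 vertices, so the decomposition has width 2, which upper-bounds the treewidth. The edges b–c–e–d–b form a cycle, so G is not a tree and its treewidth is at least 2. Therefore the treewidth is 2.

Treewidth 2.
Bags: B1 = {b, c, d}  B2 = {c, d, e}  B3 = {a, c, d}
Tree: B1–B2, B2–B3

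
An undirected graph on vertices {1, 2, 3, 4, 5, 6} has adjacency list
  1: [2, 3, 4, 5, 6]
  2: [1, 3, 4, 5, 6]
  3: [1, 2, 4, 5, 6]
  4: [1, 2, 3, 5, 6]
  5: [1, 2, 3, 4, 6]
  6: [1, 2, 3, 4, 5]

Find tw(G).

5

A width-5 tree decomposition is:
Bags: B1 = {1, 2, 3, 4, 5, 6}
Tree: (single bag)
With just one bag of size 6, the width is 6 − 1 = 5, so tw(G) ≤ 5. Conversely, {1, 2, 3, 4, 5, 6} is a clique of size 6, and the vertices of any clique must share a bag in every tree decomposition; so some bag has ≥ 6 vertices and tw(G) ≥ 5. The upper and lower bounds meet at 5, so that is the treewidth.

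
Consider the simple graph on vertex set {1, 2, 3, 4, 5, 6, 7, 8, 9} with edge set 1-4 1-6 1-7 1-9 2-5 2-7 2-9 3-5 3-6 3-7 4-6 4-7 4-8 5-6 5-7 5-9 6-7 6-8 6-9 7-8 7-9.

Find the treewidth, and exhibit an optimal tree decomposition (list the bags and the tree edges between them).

Treewidth 3.
One optimal decomposition is:
Bags: B1 = {5, 6, 7, 9}  B2 = {1, 6, 7, 9}  B3 = {3, 5, 6, 7}  B4 = {2, 5, 7, 9}  B5 = {1, 4, 6, 7}  B6 = {4, 6, 7, 8}
Tree: B1–B2, B1–B3, B1–B4, B2–B5, B5–B6

Each bag holds 4 vertices, so the decomposition has width 3, which upper-bounds the treewidth. For the lower bound, the 4 vertices {2, 5, 7, 9} are pairwise adjacent, and any tree decomposition puts a clique entirely inside one bag — forcing width ≥ 3. Hence tw(G) = 3 exactly.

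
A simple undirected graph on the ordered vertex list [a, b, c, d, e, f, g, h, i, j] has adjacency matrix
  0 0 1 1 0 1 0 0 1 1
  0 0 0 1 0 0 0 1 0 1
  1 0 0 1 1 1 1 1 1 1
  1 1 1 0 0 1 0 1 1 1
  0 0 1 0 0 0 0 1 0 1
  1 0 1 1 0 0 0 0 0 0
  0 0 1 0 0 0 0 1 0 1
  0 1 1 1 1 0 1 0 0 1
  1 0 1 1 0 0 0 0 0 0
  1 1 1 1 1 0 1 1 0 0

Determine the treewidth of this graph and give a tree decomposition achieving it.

The largest bag has 4 vertices, giving width 3; this decomposition certifies tw(G) ≤ 3. Conversely, {c, d, h, j} is a clique of size 4, and the vertices of any clique must share a bag in every tree decomposition; so some bag has ≥ 4 vertices and tw(G) ≥ 3. Therefore the treewidth is 3.

Treewidth 3.
One such decomposition:
Bags: B1 = {c, d, h, j}  B2 = {b, d, h, j}  B3 = {a, c, d, j}  B4 = {a, c, d, i}  B5 = {c, g, h, j}  B6 = {a, c, d, f}  B7 = {c, e, h, j}
Tree: B1–B2, B1–B3, B3–B4, B1–B5, B3–B6, B1–B7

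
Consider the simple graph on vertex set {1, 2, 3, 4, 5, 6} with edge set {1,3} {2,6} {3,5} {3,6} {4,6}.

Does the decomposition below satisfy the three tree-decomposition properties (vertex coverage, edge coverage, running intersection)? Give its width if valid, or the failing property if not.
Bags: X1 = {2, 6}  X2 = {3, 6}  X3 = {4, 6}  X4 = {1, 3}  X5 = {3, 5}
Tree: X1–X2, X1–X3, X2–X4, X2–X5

Every vertex of G appears in some bag (union = {1, 2, 3, 4, 5, 6}); every edge is covered by a bag; and for each vertex v the set of bags containing v is connected in the bag tree. The decomposition is therefore valid. The largest bag has 2 vertices, so the width is 1.

Yes; width 1.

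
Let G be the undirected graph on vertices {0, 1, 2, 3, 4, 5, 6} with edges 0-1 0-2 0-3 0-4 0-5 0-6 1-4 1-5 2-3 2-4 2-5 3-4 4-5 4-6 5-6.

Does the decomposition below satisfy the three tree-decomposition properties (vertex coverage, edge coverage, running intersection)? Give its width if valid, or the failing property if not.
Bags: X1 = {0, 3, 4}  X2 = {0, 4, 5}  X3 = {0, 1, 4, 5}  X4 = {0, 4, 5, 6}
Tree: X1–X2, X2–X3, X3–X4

No — vertex 2 appears in no bag.

A tree decomposition must satisfy three properties: every vertex lies in some bag; for every edge, both endpoints lie together in some bag; and for every vertex, the bags containing it form a connected subtree. Here vertex 2 appears in no bag, so the decomposition is invalid.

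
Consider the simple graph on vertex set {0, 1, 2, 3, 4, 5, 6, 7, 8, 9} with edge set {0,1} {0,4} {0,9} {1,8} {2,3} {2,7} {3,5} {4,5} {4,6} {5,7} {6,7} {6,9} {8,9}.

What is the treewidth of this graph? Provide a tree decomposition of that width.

The largest bag has 3 vertices, giving width 2; this decomposition certifies tw(G) ≤ 2. The edges 8–1–0–9–8 form a cycle, so G is not a tree and its treewidth is at least 2. The upper and lower bounds meet at 2, so that is the treewidth.

Treewidth 2.
Bags: B1 = {1, 8, 9}  B2 = {0, 1, 9}  B3 = {0, 6, 9}  B4 = {0, 4, 6}  B5 = {4, 6, 7}  B6 = {4, 5, 7}  B7 = {2, 5, 7}  B8 = {2, 3, 5}
Tree: B1–B2, B2–B3, B3–B4, B4–B5, B5–B6, B6–B7, B7–B8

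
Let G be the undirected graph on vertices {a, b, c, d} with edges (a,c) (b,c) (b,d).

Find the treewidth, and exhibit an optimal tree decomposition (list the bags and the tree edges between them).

Treewidth 1.
One optimal decomposition is:
Bags: B1 = {b, d}  B2 = {b, c}  B3 = {a, c}
Tree: B1–B2, B2–B3

Each bag holds 2 vertices, so the decomposition has width 1, which upper-bounds the treewidth. Any graph with an edge has treewidth ≥ 1, and G has the edge d–b. The upper and lower bounds meet at 1, so that is the treewidth.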